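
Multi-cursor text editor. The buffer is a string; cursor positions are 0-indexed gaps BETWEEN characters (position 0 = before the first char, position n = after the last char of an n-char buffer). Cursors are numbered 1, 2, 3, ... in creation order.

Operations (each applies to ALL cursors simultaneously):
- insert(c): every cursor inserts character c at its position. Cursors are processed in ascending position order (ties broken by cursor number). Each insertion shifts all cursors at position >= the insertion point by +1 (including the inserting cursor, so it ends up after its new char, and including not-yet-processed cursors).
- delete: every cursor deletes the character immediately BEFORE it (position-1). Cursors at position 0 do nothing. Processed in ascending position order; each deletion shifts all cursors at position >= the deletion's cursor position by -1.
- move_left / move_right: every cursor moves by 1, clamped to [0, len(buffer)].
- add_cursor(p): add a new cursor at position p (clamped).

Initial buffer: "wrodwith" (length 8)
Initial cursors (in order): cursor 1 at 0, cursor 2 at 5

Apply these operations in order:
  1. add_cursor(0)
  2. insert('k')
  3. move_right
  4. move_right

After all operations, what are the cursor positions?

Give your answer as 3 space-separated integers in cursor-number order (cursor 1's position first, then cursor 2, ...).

Answer: 4 10 4

Derivation:
After op 1 (add_cursor(0)): buffer="wrodwith" (len 8), cursors c1@0 c3@0 c2@5, authorship ........
After op 2 (insert('k')): buffer="kkwrodwkith" (len 11), cursors c1@2 c3@2 c2@8, authorship 13.....2...
After op 3 (move_right): buffer="kkwrodwkith" (len 11), cursors c1@3 c3@3 c2@9, authorship 13.....2...
After op 4 (move_right): buffer="kkwrodwkith" (len 11), cursors c1@4 c3@4 c2@10, authorship 13.....2...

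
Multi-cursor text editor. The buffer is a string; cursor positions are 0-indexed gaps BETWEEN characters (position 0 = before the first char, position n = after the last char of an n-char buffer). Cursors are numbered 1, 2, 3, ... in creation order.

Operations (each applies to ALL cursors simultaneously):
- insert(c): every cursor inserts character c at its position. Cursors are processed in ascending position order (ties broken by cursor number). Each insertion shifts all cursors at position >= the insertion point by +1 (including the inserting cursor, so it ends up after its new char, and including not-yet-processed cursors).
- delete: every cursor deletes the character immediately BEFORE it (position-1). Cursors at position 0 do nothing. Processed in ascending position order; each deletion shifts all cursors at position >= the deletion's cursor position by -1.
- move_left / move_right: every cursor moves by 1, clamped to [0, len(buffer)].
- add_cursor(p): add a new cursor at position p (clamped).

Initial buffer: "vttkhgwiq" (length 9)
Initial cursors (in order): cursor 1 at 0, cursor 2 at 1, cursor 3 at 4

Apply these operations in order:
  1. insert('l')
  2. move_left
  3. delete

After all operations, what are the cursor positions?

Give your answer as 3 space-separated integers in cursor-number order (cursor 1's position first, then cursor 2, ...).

After op 1 (insert('l')): buffer="lvlttklhgwiq" (len 12), cursors c1@1 c2@3 c3@7, authorship 1.2...3.....
After op 2 (move_left): buffer="lvlttklhgwiq" (len 12), cursors c1@0 c2@2 c3@6, authorship 1.2...3.....
After op 3 (delete): buffer="llttlhgwiq" (len 10), cursors c1@0 c2@1 c3@4, authorship 12..3.....

Answer: 0 1 4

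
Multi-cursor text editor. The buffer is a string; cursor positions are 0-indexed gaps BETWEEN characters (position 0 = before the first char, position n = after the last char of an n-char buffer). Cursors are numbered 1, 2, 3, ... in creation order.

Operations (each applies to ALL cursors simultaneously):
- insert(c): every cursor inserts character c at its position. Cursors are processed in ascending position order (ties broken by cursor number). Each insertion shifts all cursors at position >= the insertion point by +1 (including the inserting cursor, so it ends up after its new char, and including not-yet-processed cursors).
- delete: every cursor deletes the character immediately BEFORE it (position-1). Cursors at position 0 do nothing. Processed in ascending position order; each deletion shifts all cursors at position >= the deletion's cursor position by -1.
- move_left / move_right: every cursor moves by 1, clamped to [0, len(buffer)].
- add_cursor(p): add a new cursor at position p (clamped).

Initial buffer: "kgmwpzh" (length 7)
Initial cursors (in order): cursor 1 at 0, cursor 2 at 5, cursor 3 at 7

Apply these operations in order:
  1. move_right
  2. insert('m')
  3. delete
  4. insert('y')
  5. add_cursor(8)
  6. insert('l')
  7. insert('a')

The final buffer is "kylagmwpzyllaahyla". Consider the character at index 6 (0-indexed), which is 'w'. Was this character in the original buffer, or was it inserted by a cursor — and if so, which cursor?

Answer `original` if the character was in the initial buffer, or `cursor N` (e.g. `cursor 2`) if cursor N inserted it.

Answer: original

Derivation:
After op 1 (move_right): buffer="kgmwpzh" (len 7), cursors c1@1 c2@6 c3@7, authorship .......
After op 2 (insert('m')): buffer="kmgmwpzmhm" (len 10), cursors c1@2 c2@8 c3@10, authorship .1.....2.3
After op 3 (delete): buffer="kgmwpzh" (len 7), cursors c1@1 c2@6 c3@7, authorship .......
After op 4 (insert('y')): buffer="kygmwpzyhy" (len 10), cursors c1@2 c2@8 c3@10, authorship .1.....2.3
After op 5 (add_cursor(8)): buffer="kygmwpzyhy" (len 10), cursors c1@2 c2@8 c4@8 c3@10, authorship .1.....2.3
After op 6 (insert('l')): buffer="kylgmwpzyllhyl" (len 14), cursors c1@3 c2@11 c4@11 c3@14, authorship .11.....224.33
After op 7 (insert('a')): buffer="kylagmwpzyllaahyla" (len 18), cursors c1@4 c2@14 c4@14 c3@18, authorship .111.....22424.333
Authorship (.=original, N=cursor N): . 1 1 1 . . . . . 2 2 4 2 4 . 3 3 3
Index 6: author = original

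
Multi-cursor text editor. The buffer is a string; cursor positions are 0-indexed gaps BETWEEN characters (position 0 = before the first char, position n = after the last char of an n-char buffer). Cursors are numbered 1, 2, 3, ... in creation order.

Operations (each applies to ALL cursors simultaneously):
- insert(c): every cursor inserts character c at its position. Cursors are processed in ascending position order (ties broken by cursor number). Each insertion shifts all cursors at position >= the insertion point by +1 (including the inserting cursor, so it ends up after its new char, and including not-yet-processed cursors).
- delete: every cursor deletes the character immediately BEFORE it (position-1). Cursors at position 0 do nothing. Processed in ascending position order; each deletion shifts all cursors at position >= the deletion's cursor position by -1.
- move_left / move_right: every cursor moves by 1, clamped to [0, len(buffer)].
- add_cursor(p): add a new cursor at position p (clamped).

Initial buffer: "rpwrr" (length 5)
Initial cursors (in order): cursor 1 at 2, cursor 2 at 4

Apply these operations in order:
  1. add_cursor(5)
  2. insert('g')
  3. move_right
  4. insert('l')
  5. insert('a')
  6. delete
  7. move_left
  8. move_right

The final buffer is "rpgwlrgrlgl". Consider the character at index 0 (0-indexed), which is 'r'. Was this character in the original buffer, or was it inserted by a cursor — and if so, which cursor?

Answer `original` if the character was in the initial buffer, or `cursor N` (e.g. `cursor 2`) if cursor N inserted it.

After op 1 (add_cursor(5)): buffer="rpwrr" (len 5), cursors c1@2 c2@4 c3@5, authorship .....
After op 2 (insert('g')): buffer="rpgwrgrg" (len 8), cursors c1@3 c2@6 c3@8, authorship ..1..2.3
After op 3 (move_right): buffer="rpgwrgrg" (len 8), cursors c1@4 c2@7 c3@8, authorship ..1..2.3
After op 4 (insert('l')): buffer="rpgwlrgrlgl" (len 11), cursors c1@5 c2@9 c3@11, authorship ..1.1.2.233
After op 5 (insert('a')): buffer="rpgwlargrlagla" (len 14), cursors c1@6 c2@11 c3@14, authorship ..1.11.2.22333
After op 6 (delete): buffer="rpgwlrgrlgl" (len 11), cursors c1@5 c2@9 c3@11, authorship ..1.1.2.233
After op 7 (move_left): buffer="rpgwlrgrlgl" (len 11), cursors c1@4 c2@8 c3@10, authorship ..1.1.2.233
After op 8 (move_right): buffer="rpgwlrgrlgl" (len 11), cursors c1@5 c2@9 c3@11, authorship ..1.1.2.233
Authorship (.=original, N=cursor N): . . 1 . 1 . 2 . 2 3 3
Index 0: author = original

Answer: original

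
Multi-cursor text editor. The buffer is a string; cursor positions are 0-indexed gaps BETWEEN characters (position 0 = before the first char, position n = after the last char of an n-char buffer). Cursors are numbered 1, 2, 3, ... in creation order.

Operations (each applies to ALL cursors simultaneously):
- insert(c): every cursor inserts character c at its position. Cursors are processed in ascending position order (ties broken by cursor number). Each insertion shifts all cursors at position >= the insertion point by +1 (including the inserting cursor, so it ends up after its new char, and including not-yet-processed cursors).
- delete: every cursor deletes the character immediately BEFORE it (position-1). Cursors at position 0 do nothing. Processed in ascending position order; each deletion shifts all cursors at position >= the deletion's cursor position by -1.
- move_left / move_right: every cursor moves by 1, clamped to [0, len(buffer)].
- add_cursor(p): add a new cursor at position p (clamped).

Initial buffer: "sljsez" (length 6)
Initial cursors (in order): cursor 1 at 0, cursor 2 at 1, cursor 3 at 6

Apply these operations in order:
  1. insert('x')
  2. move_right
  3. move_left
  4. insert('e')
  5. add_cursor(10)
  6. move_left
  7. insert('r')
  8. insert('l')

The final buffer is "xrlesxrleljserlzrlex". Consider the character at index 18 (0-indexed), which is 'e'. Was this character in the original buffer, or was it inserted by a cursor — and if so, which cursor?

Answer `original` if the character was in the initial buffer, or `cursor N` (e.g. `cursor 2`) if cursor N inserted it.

After op 1 (insert('x')): buffer="xsxljsezx" (len 9), cursors c1@1 c2@3 c3@9, authorship 1.2.....3
After op 2 (move_right): buffer="xsxljsezx" (len 9), cursors c1@2 c2@4 c3@9, authorship 1.2.....3
After op 3 (move_left): buffer="xsxljsezx" (len 9), cursors c1@1 c2@3 c3@8, authorship 1.2.....3
After op 4 (insert('e')): buffer="xesxeljsezex" (len 12), cursors c1@2 c2@5 c3@11, authorship 11.22.....33
After op 5 (add_cursor(10)): buffer="xesxeljsezex" (len 12), cursors c1@2 c2@5 c4@10 c3@11, authorship 11.22.....33
After op 6 (move_left): buffer="xesxeljsezex" (len 12), cursors c1@1 c2@4 c4@9 c3@10, authorship 11.22.....33
After op 7 (insert('r')): buffer="xresxreljserzrex" (len 16), cursors c1@2 c2@6 c4@12 c3@14, authorship 111.222....4.333
After op 8 (insert('l')): buffer="xrlesxrleljserlzrlex" (len 20), cursors c1@3 c2@8 c4@15 c3@18, authorship 1111.2222....44.3333
Authorship (.=original, N=cursor N): 1 1 1 1 . 2 2 2 2 . . . . 4 4 . 3 3 3 3
Index 18: author = 3

Answer: cursor 3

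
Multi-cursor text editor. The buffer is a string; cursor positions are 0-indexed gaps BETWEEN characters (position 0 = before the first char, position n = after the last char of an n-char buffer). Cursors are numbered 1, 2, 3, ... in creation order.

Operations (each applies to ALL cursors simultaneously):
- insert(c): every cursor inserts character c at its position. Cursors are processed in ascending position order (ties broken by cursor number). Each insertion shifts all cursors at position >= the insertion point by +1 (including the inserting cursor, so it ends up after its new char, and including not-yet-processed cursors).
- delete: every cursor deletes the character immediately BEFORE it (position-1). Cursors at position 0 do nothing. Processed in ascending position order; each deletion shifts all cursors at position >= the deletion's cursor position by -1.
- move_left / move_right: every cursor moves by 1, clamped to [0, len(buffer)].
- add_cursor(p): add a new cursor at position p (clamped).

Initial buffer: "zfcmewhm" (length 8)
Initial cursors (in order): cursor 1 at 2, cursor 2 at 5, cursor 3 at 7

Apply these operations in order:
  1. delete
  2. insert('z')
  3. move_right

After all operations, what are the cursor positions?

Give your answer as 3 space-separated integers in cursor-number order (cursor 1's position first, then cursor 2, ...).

Answer: 3 6 8

Derivation:
After op 1 (delete): buffer="zcmwm" (len 5), cursors c1@1 c2@3 c3@4, authorship .....
After op 2 (insert('z')): buffer="zzcmzwzm" (len 8), cursors c1@2 c2@5 c3@7, authorship .1..2.3.
After op 3 (move_right): buffer="zzcmzwzm" (len 8), cursors c1@3 c2@6 c3@8, authorship .1..2.3.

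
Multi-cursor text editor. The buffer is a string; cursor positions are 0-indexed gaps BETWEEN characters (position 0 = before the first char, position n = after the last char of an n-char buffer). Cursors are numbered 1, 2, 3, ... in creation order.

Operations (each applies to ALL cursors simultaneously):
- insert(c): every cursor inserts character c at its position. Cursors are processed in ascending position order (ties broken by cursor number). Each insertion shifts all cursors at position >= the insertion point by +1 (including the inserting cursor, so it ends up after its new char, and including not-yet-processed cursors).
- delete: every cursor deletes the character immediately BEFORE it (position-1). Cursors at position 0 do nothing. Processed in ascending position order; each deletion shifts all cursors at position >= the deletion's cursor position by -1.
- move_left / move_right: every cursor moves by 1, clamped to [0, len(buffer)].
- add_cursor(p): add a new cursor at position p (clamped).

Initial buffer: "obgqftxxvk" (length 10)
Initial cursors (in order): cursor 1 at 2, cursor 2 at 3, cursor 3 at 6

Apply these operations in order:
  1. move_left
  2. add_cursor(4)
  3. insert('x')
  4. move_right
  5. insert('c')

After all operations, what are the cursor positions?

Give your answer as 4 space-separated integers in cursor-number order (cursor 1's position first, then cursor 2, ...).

Answer: 4 7 14 11

Derivation:
After op 1 (move_left): buffer="obgqftxxvk" (len 10), cursors c1@1 c2@2 c3@5, authorship ..........
After op 2 (add_cursor(4)): buffer="obgqftxxvk" (len 10), cursors c1@1 c2@2 c4@4 c3@5, authorship ..........
After op 3 (insert('x')): buffer="oxbxgqxfxtxxvk" (len 14), cursors c1@2 c2@4 c4@7 c3@9, authorship .1.2..4.3.....
After op 4 (move_right): buffer="oxbxgqxfxtxxvk" (len 14), cursors c1@3 c2@5 c4@8 c3@10, authorship .1.2..4.3.....
After op 5 (insert('c')): buffer="oxbcxgcqxfcxtcxxvk" (len 18), cursors c1@4 c2@7 c4@11 c3@14, authorship .1.12.2.4.43.3....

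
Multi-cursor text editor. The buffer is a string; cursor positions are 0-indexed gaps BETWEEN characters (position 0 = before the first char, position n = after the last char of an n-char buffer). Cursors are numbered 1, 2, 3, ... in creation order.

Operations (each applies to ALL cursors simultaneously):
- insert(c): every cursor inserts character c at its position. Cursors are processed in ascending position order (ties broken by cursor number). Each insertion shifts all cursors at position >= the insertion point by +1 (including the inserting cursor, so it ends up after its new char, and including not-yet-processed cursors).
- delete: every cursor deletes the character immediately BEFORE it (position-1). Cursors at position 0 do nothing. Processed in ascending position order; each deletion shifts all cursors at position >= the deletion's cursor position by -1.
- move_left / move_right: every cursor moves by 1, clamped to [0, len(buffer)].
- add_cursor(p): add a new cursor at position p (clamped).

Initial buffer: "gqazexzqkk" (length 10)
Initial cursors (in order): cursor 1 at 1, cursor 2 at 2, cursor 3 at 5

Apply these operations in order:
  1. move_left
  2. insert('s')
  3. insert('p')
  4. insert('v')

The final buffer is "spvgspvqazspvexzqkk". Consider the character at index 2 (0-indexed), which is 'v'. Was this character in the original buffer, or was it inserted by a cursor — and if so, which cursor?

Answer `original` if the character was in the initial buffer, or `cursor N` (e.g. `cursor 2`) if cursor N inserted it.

After op 1 (move_left): buffer="gqazexzqkk" (len 10), cursors c1@0 c2@1 c3@4, authorship ..........
After op 2 (insert('s')): buffer="sgsqazsexzqkk" (len 13), cursors c1@1 c2@3 c3@7, authorship 1.2...3......
After op 3 (insert('p')): buffer="spgspqazspexzqkk" (len 16), cursors c1@2 c2@5 c3@10, authorship 11.22...33......
After op 4 (insert('v')): buffer="spvgspvqazspvexzqkk" (len 19), cursors c1@3 c2@7 c3@13, authorship 111.222...333......
Authorship (.=original, N=cursor N): 1 1 1 . 2 2 2 . . . 3 3 3 . . . . . .
Index 2: author = 1

Answer: cursor 1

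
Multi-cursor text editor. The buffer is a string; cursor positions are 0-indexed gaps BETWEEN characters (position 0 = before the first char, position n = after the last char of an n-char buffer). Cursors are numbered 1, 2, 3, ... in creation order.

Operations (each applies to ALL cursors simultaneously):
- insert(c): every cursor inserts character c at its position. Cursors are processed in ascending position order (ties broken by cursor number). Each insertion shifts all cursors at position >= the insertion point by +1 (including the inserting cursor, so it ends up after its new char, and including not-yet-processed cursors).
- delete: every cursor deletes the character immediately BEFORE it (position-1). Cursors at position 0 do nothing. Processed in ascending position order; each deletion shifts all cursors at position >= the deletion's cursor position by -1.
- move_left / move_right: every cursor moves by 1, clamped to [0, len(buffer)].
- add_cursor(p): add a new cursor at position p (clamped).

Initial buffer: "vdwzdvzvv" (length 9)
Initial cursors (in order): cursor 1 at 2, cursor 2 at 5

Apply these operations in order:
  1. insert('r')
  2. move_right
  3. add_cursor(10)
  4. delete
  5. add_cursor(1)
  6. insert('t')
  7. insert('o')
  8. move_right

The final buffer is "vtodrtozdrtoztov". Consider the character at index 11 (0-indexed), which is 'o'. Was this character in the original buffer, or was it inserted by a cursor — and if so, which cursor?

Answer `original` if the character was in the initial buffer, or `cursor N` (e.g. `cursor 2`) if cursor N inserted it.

Answer: cursor 2

Derivation:
After op 1 (insert('r')): buffer="vdrwzdrvzvv" (len 11), cursors c1@3 c2@7, authorship ..1...2....
After op 2 (move_right): buffer="vdrwzdrvzvv" (len 11), cursors c1@4 c2@8, authorship ..1...2....
After op 3 (add_cursor(10)): buffer="vdrwzdrvzvv" (len 11), cursors c1@4 c2@8 c3@10, authorship ..1...2....
After op 4 (delete): buffer="vdrzdrzv" (len 8), cursors c1@3 c2@6 c3@7, authorship ..1..2..
After op 5 (add_cursor(1)): buffer="vdrzdrzv" (len 8), cursors c4@1 c1@3 c2@6 c3@7, authorship ..1..2..
After op 6 (insert('t')): buffer="vtdrtzdrtztv" (len 12), cursors c4@2 c1@5 c2@9 c3@11, authorship .4.11..22.3.
After op 7 (insert('o')): buffer="vtodrtozdrtoztov" (len 16), cursors c4@3 c1@7 c2@12 c3@15, authorship .44.111..222.33.
After op 8 (move_right): buffer="vtodrtozdrtoztov" (len 16), cursors c4@4 c1@8 c2@13 c3@16, authorship .44.111..222.33.
Authorship (.=original, N=cursor N): . 4 4 . 1 1 1 . . 2 2 2 . 3 3 .
Index 11: author = 2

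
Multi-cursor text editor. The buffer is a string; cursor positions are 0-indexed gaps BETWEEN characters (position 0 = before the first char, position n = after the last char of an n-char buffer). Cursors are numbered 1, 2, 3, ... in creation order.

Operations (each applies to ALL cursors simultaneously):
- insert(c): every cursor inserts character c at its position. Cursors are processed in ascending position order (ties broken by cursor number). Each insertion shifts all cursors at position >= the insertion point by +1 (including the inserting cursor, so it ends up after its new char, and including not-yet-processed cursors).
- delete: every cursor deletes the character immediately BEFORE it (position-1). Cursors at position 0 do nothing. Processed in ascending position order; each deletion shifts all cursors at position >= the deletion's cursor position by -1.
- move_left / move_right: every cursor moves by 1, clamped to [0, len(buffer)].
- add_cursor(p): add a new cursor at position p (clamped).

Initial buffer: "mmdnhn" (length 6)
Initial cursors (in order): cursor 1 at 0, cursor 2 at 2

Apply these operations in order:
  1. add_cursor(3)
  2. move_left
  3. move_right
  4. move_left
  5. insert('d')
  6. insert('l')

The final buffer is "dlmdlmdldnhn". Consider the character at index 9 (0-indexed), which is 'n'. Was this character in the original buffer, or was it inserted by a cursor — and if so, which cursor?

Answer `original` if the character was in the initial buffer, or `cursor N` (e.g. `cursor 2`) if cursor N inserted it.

Answer: original

Derivation:
After op 1 (add_cursor(3)): buffer="mmdnhn" (len 6), cursors c1@0 c2@2 c3@3, authorship ......
After op 2 (move_left): buffer="mmdnhn" (len 6), cursors c1@0 c2@1 c3@2, authorship ......
After op 3 (move_right): buffer="mmdnhn" (len 6), cursors c1@1 c2@2 c3@3, authorship ......
After op 4 (move_left): buffer="mmdnhn" (len 6), cursors c1@0 c2@1 c3@2, authorship ......
After op 5 (insert('d')): buffer="dmdmddnhn" (len 9), cursors c1@1 c2@3 c3@5, authorship 1.2.3....
After op 6 (insert('l')): buffer="dlmdlmdldnhn" (len 12), cursors c1@2 c2@5 c3@8, authorship 11.22.33....
Authorship (.=original, N=cursor N): 1 1 . 2 2 . 3 3 . . . .
Index 9: author = original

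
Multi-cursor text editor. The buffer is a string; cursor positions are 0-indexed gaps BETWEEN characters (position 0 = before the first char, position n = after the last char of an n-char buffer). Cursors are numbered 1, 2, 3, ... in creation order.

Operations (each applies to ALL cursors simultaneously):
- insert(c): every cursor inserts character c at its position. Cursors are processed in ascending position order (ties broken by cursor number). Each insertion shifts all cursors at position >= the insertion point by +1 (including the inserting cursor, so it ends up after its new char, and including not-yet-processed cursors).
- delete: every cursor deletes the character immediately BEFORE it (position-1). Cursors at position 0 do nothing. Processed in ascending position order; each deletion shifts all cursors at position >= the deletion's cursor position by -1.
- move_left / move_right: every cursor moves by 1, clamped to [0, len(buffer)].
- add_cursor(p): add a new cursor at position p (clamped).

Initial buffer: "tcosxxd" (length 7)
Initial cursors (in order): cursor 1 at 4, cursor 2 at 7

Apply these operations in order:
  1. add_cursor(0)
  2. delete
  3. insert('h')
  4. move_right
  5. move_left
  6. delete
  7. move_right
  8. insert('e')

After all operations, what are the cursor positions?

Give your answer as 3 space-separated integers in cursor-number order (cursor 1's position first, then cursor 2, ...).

Answer: 6 8 2

Derivation:
After op 1 (add_cursor(0)): buffer="tcosxxd" (len 7), cursors c3@0 c1@4 c2@7, authorship .......
After op 2 (delete): buffer="tcoxx" (len 5), cursors c3@0 c1@3 c2@5, authorship .....
After op 3 (insert('h')): buffer="htcohxxh" (len 8), cursors c3@1 c1@5 c2@8, authorship 3...1..2
After op 4 (move_right): buffer="htcohxxh" (len 8), cursors c3@2 c1@6 c2@8, authorship 3...1..2
After op 5 (move_left): buffer="htcohxxh" (len 8), cursors c3@1 c1@5 c2@7, authorship 3...1..2
After op 6 (delete): buffer="tcoxh" (len 5), cursors c3@0 c1@3 c2@4, authorship ....2
After op 7 (move_right): buffer="tcoxh" (len 5), cursors c3@1 c1@4 c2@5, authorship ....2
After op 8 (insert('e')): buffer="tecoxehe" (len 8), cursors c3@2 c1@6 c2@8, authorship .3...122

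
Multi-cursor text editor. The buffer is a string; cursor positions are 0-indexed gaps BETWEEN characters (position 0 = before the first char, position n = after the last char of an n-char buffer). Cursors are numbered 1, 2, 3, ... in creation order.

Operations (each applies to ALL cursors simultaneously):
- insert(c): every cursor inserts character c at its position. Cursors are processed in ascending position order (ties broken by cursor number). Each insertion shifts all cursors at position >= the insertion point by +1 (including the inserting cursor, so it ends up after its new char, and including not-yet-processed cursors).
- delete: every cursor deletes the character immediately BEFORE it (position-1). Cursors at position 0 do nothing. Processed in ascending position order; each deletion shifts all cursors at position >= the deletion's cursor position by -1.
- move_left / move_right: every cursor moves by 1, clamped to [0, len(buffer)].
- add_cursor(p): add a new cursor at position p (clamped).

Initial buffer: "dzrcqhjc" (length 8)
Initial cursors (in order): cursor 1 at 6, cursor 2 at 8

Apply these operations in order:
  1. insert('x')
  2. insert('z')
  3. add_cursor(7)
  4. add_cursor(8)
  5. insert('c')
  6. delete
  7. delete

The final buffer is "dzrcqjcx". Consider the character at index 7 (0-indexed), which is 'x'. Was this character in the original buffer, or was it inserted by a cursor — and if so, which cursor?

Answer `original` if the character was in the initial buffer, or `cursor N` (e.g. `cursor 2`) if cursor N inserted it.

After op 1 (insert('x')): buffer="dzrcqhxjcx" (len 10), cursors c1@7 c2@10, authorship ......1..2
After op 2 (insert('z')): buffer="dzrcqhxzjcxz" (len 12), cursors c1@8 c2@12, authorship ......11..22
After op 3 (add_cursor(7)): buffer="dzrcqhxzjcxz" (len 12), cursors c3@7 c1@8 c2@12, authorship ......11..22
After op 4 (add_cursor(8)): buffer="dzrcqhxzjcxz" (len 12), cursors c3@7 c1@8 c4@8 c2@12, authorship ......11..22
After op 5 (insert('c')): buffer="dzrcqhxczccjcxzc" (len 16), cursors c3@8 c1@11 c4@11 c2@16, authorship ......13114..222
After op 6 (delete): buffer="dzrcqhxzjcxz" (len 12), cursors c3@7 c1@8 c4@8 c2@12, authorship ......11..22
After op 7 (delete): buffer="dzrcqjcx" (len 8), cursors c1@5 c3@5 c4@5 c2@8, authorship .......2
Authorship (.=original, N=cursor N): . . . . . . . 2
Index 7: author = 2

Answer: cursor 2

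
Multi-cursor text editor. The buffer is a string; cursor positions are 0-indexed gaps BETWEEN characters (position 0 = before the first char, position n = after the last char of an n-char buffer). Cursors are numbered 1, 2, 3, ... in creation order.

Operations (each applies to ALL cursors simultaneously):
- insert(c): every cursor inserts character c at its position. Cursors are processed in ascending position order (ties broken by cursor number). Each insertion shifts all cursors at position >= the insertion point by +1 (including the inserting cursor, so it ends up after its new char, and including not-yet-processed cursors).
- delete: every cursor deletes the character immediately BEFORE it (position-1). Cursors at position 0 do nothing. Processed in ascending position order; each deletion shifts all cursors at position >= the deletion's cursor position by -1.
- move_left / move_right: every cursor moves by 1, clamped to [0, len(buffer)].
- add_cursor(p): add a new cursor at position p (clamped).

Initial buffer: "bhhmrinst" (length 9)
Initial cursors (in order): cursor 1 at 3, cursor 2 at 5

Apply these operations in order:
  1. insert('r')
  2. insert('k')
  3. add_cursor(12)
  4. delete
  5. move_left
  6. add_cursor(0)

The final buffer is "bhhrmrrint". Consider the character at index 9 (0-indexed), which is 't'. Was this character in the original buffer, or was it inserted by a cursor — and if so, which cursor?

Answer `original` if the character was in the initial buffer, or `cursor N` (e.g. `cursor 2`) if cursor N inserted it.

Answer: original

Derivation:
After op 1 (insert('r')): buffer="bhhrmrrinst" (len 11), cursors c1@4 c2@7, authorship ...1..2....
After op 2 (insert('k')): buffer="bhhrkmrrkinst" (len 13), cursors c1@5 c2@9, authorship ...11..22....
After op 3 (add_cursor(12)): buffer="bhhrkmrrkinst" (len 13), cursors c1@5 c2@9 c3@12, authorship ...11..22....
After op 4 (delete): buffer="bhhrmrrint" (len 10), cursors c1@4 c2@7 c3@9, authorship ...1..2...
After op 5 (move_left): buffer="bhhrmrrint" (len 10), cursors c1@3 c2@6 c3@8, authorship ...1..2...
After op 6 (add_cursor(0)): buffer="bhhrmrrint" (len 10), cursors c4@0 c1@3 c2@6 c3@8, authorship ...1..2...
Authorship (.=original, N=cursor N): . . . 1 . . 2 . . .
Index 9: author = original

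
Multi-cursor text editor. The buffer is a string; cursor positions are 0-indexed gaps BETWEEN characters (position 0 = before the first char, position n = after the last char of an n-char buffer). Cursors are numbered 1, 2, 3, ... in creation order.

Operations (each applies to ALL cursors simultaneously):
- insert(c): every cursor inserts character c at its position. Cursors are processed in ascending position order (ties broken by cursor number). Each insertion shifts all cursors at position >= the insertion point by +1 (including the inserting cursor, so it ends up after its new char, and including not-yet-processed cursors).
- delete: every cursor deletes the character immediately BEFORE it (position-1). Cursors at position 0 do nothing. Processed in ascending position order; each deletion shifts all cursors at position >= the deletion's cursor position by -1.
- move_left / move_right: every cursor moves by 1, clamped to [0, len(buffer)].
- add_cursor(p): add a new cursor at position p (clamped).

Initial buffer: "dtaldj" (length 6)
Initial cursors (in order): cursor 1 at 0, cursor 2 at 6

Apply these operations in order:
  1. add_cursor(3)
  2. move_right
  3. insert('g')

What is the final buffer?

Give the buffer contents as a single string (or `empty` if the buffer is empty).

After op 1 (add_cursor(3)): buffer="dtaldj" (len 6), cursors c1@0 c3@3 c2@6, authorship ......
After op 2 (move_right): buffer="dtaldj" (len 6), cursors c1@1 c3@4 c2@6, authorship ......
After op 3 (insert('g')): buffer="dgtalgdjg" (len 9), cursors c1@2 c3@6 c2@9, authorship .1...3..2

Answer: dgtalgdjg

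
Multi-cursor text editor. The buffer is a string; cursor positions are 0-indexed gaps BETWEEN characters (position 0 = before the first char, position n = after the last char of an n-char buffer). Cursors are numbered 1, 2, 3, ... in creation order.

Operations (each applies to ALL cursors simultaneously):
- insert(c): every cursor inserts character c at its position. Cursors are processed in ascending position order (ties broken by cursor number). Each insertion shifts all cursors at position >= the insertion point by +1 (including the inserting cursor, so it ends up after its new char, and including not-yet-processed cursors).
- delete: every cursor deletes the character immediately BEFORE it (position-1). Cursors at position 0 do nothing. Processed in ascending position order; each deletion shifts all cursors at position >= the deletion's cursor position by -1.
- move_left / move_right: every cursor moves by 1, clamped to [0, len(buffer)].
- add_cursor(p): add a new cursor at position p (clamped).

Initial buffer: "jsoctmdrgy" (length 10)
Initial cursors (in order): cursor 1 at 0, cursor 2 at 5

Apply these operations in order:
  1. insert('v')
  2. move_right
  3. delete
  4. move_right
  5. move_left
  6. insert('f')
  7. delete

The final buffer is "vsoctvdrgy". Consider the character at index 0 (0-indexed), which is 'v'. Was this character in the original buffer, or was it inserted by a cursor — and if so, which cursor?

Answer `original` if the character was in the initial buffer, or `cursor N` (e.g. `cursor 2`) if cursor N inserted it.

After op 1 (insert('v')): buffer="vjsoctvmdrgy" (len 12), cursors c1@1 c2@7, authorship 1.....2.....
After op 2 (move_right): buffer="vjsoctvmdrgy" (len 12), cursors c1@2 c2@8, authorship 1.....2.....
After op 3 (delete): buffer="vsoctvdrgy" (len 10), cursors c1@1 c2@6, authorship 1....2....
After op 4 (move_right): buffer="vsoctvdrgy" (len 10), cursors c1@2 c2@7, authorship 1....2....
After op 5 (move_left): buffer="vsoctvdrgy" (len 10), cursors c1@1 c2@6, authorship 1....2....
After op 6 (insert('f')): buffer="vfsoctvfdrgy" (len 12), cursors c1@2 c2@8, authorship 11....22....
After op 7 (delete): buffer="vsoctvdrgy" (len 10), cursors c1@1 c2@6, authorship 1....2....
Authorship (.=original, N=cursor N): 1 . . . . 2 . . . .
Index 0: author = 1

Answer: cursor 1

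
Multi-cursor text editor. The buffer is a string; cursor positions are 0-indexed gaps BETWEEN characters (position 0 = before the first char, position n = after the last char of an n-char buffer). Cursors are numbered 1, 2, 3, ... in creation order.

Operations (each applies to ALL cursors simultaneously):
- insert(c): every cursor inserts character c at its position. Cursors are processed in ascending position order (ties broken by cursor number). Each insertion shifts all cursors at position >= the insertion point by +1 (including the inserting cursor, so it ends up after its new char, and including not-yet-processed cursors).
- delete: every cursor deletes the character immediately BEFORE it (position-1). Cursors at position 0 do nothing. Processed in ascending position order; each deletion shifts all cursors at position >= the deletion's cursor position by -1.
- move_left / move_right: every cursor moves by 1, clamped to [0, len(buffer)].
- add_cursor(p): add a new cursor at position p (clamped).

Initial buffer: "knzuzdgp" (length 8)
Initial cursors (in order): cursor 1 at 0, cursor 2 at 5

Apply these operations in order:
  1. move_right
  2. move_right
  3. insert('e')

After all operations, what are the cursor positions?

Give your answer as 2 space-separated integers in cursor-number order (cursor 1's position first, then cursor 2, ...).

After op 1 (move_right): buffer="knzuzdgp" (len 8), cursors c1@1 c2@6, authorship ........
After op 2 (move_right): buffer="knzuzdgp" (len 8), cursors c1@2 c2@7, authorship ........
After op 3 (insert('e')): buffer="knezuzdgep" (len 10), cursors c1@3 c2@9, authorship ..1.....2.

Answer: 3 9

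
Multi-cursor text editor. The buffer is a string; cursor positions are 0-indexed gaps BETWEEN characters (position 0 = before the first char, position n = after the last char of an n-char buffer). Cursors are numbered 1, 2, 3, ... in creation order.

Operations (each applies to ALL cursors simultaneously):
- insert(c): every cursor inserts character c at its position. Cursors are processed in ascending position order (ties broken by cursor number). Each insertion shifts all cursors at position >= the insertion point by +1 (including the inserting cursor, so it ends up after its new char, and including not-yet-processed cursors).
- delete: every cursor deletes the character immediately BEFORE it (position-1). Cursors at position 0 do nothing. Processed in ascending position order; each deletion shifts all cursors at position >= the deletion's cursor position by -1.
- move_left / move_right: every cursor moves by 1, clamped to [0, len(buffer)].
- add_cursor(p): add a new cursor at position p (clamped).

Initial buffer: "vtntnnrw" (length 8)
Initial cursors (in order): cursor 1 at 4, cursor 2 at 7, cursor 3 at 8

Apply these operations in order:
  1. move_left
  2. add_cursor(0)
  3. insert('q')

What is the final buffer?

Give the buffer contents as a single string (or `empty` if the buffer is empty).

Answer: qvtnqtnnqrqw

Derivation:
After op 1 (move_left): buffer="vtntnnrw" (len 8), cursors c1@3 c2@6 c3@7, authorship ........
After op 2 (add_cursor(0)): buffer="vtntnnrw" (len 8), cursors c4@0 c1@3 c2@6 c3@7, authorship ........
After op 3 (insert('q')): buffer="qvtnqtnnqrqw" (len 12), cursors c4@1 c1@5 c2@9 c3@11, authorship 4...1...2.3.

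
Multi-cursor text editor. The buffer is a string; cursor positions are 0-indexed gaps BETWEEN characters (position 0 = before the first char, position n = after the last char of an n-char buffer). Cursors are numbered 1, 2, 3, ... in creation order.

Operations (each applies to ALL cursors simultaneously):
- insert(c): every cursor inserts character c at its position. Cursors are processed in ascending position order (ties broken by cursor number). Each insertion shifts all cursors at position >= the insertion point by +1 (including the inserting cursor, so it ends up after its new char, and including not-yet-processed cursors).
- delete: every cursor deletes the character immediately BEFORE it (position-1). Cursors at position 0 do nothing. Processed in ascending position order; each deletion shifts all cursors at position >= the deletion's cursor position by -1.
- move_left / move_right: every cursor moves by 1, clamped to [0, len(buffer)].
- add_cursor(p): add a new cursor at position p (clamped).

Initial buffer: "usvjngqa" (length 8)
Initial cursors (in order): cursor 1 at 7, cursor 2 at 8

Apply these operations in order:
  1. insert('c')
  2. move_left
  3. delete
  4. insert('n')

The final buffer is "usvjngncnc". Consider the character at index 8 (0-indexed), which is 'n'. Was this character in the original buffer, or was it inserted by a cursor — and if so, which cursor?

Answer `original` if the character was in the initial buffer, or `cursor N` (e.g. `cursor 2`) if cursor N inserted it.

After op 1 (insert('c')): buffer="usvjngqcac" (len 10), cursors c1@8 c2@10, authorship .......1.2
After op 2 (move_left): buffer="usvjngqcac" (len 10), cursors c1@7 c2@9, authorship .......1.2
After op 3 (delete): buffer="usvjngcc" (len 8), cursors c1@6 c2@7, authorship ......12
After op 4 (insert('n')): buffer="usvjngncnc" (len 10), cursors c1@7 c2@9, authorship ......1122
Authorship (.=original, N=cursor N): . . . . . . 1 1 2 2
Index 8: author = 2

Answer: cursor 2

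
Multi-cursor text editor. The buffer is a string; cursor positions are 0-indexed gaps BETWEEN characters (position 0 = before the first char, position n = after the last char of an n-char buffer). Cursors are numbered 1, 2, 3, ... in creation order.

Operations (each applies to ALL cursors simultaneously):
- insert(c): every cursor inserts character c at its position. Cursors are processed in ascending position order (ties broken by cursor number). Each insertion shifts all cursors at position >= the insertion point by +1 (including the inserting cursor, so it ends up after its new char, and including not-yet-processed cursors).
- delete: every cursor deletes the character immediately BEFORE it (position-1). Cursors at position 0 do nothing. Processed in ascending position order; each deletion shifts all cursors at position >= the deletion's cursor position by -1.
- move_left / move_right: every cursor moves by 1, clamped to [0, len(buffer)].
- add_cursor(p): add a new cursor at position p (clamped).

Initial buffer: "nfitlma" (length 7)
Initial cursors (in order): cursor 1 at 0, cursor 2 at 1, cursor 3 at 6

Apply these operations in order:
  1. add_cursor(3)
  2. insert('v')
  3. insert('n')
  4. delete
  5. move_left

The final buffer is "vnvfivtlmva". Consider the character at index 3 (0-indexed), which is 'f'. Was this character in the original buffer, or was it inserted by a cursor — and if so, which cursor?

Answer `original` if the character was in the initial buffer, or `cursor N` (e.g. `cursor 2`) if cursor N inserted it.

After op 1 (add_cursor(3)): buffer="nfitlma" (len 7), cursors c1@0 c2@1 c4@3 c3@6, authorship .......
After op 2 (insert('v')): buffer="vnvfivtlmva" (len 11), cursors c1@1 c2@3 c4@6 c3@10, authorship 1.2..4...3.
After op 3 (insert('n')): buffer="vnnvnfivntlmvna" (len 15), cursors c1@2 c2@5 c4@9 c3@14, authorship 11.22..44...33.
After op 4 (delete): buffer="vnvfivtlmva" (len 11), cursors c1@1 c2@3 c4@6 c3@10, authorship 1.2..4...3.
After op 5 (move_left): buffer="vnvfivtlmva" (len 11), cursors c1@0 c2@2 c4@5 c3@9, authorship 1.2..4...3.
Authorship (.=original, N=cursor N): 1 . 2 . . 4 . . . 3 .
Index 3: author = original

Answer: original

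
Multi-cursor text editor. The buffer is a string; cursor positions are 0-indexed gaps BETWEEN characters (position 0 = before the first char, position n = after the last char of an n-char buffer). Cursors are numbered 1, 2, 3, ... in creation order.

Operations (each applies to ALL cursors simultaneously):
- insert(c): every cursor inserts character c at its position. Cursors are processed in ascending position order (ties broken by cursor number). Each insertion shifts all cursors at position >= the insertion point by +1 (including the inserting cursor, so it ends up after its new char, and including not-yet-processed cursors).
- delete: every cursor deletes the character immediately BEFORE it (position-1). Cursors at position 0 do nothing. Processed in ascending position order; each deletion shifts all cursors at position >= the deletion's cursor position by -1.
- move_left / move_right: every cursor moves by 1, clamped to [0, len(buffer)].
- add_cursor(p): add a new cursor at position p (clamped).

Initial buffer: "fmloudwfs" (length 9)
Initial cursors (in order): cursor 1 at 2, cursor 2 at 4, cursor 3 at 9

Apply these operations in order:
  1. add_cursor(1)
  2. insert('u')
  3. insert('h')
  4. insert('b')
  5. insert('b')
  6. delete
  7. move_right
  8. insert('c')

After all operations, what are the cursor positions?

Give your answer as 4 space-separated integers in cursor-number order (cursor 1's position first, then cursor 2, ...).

Answer: 11 17 25 6

Derivation:
After op 1 (add_cursor(1)): buffer="fmloudwfs" (len 9), cursors c4@1 c1@2 c2@4 c3@9, authorship .........
After op 2 (insert('u')): buffer="fumulouudwfsu" (len 13), cursors c4@2 c1@4 c2@7 c3@13, authorship .4.1..2.....3
After op 3 (insert('h')): buffer="fuhmuhlouhudwfsuh" (len 17), cursors c4@3 c1@6 c2@10 c3@17, authorship .44.11..22.....33
After op 4 (insert('b')): buffer="fuhbmuhblouhbudwfsuhb" (len 21), cursors c4@4 c1@8 c2@13 c3@21, authorship .444.111..222.....333
After op 5 (insert('b')): buffer="fuhbbmuhbblouhbbudwfsuhbb" (len 25), cursors c4@5 c1@10 c2@16 c3@25, authorship .4444.1111..2222.....3333
After op 6 (delete): buffer="fuhbmuhblouhbudwfsuhb" (len 21), cursors c4@4 c1@8 c2@13 c3@21, authorship .444.111..222.....333
After op 7 (move_right): buffer="fuhbmuhblouhbudwfsuhb" (len 21), cursors c4@5 c1@9 c2@14 c3@21, authorship .444.111..222.....333
After op 8 (insert('c')): buffer="fuhbmcuhblcouhbucdwfsuhbc" (len 25), cursors c4@6 c1@11 c2@17 c3@25, authorship .444.4111.1.222.2....3333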